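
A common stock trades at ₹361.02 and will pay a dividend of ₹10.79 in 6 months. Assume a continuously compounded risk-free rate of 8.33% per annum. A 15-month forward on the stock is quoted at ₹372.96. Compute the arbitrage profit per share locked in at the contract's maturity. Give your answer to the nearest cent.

PV(dividends) I = 10.79·e^(−0.0833·6/12) = 10.3498
Fair forward F* = (S − I)·e^(rT) = (361.02 − 10.3498)·e^0.104125 = 350.6702 × 1.109739 = 389.1524
Market ₹372.96 < fair 389.1524: forward underpriced → reverse cash-and-carry (short the stock, invest proceeds at r, pay the dividends, go long the forward).
Profit at T = |F_mkt − F*| = |372.96 − 389.1524| = ₹16.19 per share

₹16.19 per share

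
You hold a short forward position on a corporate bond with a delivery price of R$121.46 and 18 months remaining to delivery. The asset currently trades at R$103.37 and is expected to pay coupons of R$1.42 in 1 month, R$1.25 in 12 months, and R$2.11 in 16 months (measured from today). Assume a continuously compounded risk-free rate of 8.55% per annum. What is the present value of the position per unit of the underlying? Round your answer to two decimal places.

R$7.91

PV(remaining coupons) I = 1.42·e^(−0.0855·1/12) + 1.25·e^(−0.0855·12/12) + 2.11·e^(−0.0855·16/12) = 4.4401
Current forward F = (S − I)·e^(rT) = (103.37 − 4.4401)·e^(0.0855·18/12) = 98.9299 × 1.136837 = 112.4672
Value (long) = (F − K)·e^(−rT) = (112.4672 − 121.46) × 0.879633 = -7.9104
Short position value = −(long value) = R$7.91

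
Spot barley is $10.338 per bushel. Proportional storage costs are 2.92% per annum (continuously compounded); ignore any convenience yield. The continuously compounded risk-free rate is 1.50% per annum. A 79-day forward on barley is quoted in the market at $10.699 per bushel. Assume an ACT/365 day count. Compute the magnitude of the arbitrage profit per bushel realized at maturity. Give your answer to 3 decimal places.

Fair forward: F* = S·e^(carry·T), with carry = (r + u) = 0.0150 + 0.0292 = 0.0442
F* = 10.338 · e^(0.0442 × 79/365) = 10.338 · e^0.009567 = 10.338 × 1.009613 = $10.4374
Market $10.699 > fair $10.4374: forward overpriced → cash-and-carry (buy spot, short the forward).
At maturity, profit = |F_mkt − F*| = |10.699 − 10.4374| = $0.262 per bushel

$0.262 per bushel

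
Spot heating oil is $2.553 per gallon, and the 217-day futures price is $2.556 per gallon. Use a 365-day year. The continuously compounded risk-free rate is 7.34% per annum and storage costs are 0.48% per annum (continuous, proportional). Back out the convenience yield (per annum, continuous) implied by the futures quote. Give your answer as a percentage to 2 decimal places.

7.62%

F = S·e^((r+u−y)T) ⇒ (r+u−y) = ln(F/S)/T
ln(2.556/2.553) = 0.001174; /T ⇒ 0.001975
y = r + u − ln(F/S)/T = 0.0734 + 0.0048 − 0.001975 = 0.076225
y = 7.62%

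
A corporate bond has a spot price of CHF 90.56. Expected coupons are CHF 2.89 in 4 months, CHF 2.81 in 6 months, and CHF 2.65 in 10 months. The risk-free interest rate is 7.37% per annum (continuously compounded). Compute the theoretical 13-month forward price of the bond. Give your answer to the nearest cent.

PV(coupons) I = 2.89·e^(−0.0737·4/12) + 2.81·e^(−0.0737·6/12) + 2.65·e^(−0.0737·10/12)
I = 2.8199 + 2.7083 + 2.4921 = 8.0203
F = (S − I)·e^(rT) = (90.56 − 8.0203) · e^(0.0737·13/12)
= 82.5397 · e^0.079842 = 82.5397 × 1.083116 = CHF 89.40

CHF 89.40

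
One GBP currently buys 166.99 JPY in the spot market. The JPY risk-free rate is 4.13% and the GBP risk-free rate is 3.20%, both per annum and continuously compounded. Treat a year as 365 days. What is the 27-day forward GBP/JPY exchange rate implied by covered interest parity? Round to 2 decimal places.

167.10

F = S·e^((r_JPY − r_GBP)T) = 166.99 · e^((0.0413 − 0.0320) × 27/365)
= 166.99 · e^0.000688 = 166.99 × 1.000688
F = 167.10 JPY per GBP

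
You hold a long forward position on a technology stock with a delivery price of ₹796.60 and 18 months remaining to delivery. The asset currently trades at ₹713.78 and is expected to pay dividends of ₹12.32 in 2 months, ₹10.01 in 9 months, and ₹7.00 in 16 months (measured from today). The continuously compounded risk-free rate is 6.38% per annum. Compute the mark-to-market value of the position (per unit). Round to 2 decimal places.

PV(remaining dividends) I = 12.32·e^(−0.0638·2/12) + 10.01·e^(−0.0638·9/12) + 7.00·e^(−0.0638·16/12) = 28.1611
Current forward F = (S − I)·e^(rT) = (713.78 − 28.1611)·e^(0.0638·18/12) = 685.6189 × 1.100429 = 754.4749
Value (long) = (F − K)·e^(−rT) = (754.4749 − 796.60) × 0.908737 = -38.2806
Value = -₹38.28

-₹38.28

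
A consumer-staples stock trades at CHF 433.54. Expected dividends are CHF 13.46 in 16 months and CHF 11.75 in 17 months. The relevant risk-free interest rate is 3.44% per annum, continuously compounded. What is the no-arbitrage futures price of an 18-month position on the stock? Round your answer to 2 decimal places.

CHF 431.18

PV(dividends) I = 13.46·e^(−0.0344·16/12) + 11.75·e^(−0.0344·17/12)
I = 12.8566 + 11.1911 = 24.0477
F = (S − I)·e^(rT) = (433.54 − 24.0477) · e^(0.0344·18/12)
= 409.4923 · e^0.051600 = 409.4923 × 1.052954 = CHF 431.18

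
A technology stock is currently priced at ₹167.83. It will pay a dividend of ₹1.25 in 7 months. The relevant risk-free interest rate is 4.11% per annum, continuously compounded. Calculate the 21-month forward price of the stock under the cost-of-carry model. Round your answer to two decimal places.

₹179.03

PV(dividends) I = 1.25·e^(−0.0411·7/12)
I = 1.2204
F = (S − I)·e^(rT) = (167.83 − 1.2204) · e^(0.0411·21/12)
= 166.6096 · e^0.071925 = 166.6096 × 1.074575 = ₹179.03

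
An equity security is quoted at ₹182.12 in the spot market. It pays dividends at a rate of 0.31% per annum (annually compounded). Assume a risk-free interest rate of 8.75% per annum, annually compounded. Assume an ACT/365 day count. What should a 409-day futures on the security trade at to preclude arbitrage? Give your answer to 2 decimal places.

F = S · (1+r)^T / (1+q)^T
= 182.12 × 1.098552 / 1.003474 = 182.12 × 1.094749
F = ₹199.38

₹199.38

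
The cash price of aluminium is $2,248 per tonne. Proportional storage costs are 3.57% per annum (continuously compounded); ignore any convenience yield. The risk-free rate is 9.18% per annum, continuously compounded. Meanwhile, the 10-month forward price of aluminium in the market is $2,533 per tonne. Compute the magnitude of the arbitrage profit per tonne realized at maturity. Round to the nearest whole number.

$33 per tonne

Fair forward: F* = S·e^(carry·T), with carry = (r + u) = 0.0918 + 0.0357 = 0.1275
F* = 2248 · e^(0.1275 × 10/12) = 2248 · e^0.106250 = 2248 × 1.112100 = $2500.0008
Market $2533 > fair $2500.0008: forward overpriced → cash-and-carry (buy spot, short the forward).
At maturity, profit = |F_mkt − F*| = |2533 − 2500.0008| = $33 per tonne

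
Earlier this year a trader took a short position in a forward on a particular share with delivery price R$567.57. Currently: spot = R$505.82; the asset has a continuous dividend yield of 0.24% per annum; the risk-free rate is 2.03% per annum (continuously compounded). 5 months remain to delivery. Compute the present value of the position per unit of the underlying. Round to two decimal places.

R$57.48

Current fair forward for the remaining 5 months: F = S·e^((r − q)·T), (r − q) = 0.0203 − 0.0024 = 0.0179
F = 505.82 · e^(0.0179 × 5/12) = 505.82 × 1.007486 = 509.6066
Value of long forward = (F − K)·e^(−rT) = (509.6066 − 567.57) · e^(−0.0203·5/12)
= -57.9634 × 0.991577 = -57.48
Short position value = −(long value) = R$57.48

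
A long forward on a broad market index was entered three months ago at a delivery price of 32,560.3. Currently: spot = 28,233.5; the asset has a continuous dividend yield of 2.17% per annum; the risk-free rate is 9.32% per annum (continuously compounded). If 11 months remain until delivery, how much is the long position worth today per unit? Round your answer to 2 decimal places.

Current fair forward for the remaining 11 months: F = S·e^((r − q)·T), (r − q) = 0.0932 − 0.0217 = 0.0715
F = 28233.5 · e^(0.0715 × 11/12) = 28233.5 × 1.06773723 = 30145.9591
Value of long forward = (F − K)·e^(−rT) = (30145.9591 − 32560.3) · e^(−0.0932·11/12)
= -2414.3409 × 0.91811435 = -2216.64

-2216.64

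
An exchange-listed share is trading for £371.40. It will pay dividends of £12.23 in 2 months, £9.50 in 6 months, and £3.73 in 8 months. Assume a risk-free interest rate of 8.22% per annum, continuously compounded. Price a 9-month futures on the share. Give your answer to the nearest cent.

£368.73

PV(dividends) I = 12.23·e^(−0.0822·2/12) + 9.50·e^(−0.0822·6/12) + 3.73·e^(−0.0822·8/12)
I = 12.0636 + 9.1175 + 3.5311 = 24.7122
F = (S − I)·e^(rT) = (371.40 − 24.7122) · e^(0.0822·9/12)
= 346.6878 · e^0.061650 = 346.6878 × 1.063590 = £368.73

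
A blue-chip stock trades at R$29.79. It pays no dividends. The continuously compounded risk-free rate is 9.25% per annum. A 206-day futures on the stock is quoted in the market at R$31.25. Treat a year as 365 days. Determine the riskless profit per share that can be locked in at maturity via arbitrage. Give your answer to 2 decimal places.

R$0.14 per share

Fair futures: F* = S·e^(carry·T), with carry = r = 0.0925
F* = 29.79 · e^(0.0925 × 206/365) = 29.79 · e^0.052205 = 29.79 × 1.053592 = R$31.3865
Market R$31.25 < fair R$31.3865: forward underpriced → reverse cash-and-carry (short spot, go long the forward).
At maturity, profit = |F_mkt − F*| = |31.25 − 31.3865| = R$0.14 per share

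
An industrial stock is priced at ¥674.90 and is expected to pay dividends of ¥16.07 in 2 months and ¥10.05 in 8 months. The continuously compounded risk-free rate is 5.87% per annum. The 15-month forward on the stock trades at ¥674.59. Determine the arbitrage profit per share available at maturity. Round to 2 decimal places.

PV(dividends) I = 16.07·e^(−0.0587·2/12) + 10.05·e^(−0.0587·8/12) = 25.5779
Fair forward F* = (S − I)·e^(rT) = (674.90 − 25.5779)·e^0.073375 = 649.3221 × 1.076134 = 698.7576
Market ¥674.59 < fair 698.7576: forward underpriced → reverse cash-and-carry (short the stock, invest proceeds at r, pay the dividends, go long the forward).
Profit at T = |F_mkt − F*| = |674.59 − 698.7576| = ¥24.17 per share

¥24.17 per share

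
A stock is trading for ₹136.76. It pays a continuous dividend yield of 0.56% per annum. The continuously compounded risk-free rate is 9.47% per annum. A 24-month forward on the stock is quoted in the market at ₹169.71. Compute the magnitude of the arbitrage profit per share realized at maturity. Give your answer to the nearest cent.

₹6.27 per share

Fair forward: F* = S·e^(carry·T), with carry = (r − q) = 0.0947 − 0.0056 = 0.0891
F* = 136.76 · e^(0.0891 × 24/12) = 136.76 · e^0.178200 = 136.76 × 1.195064 = ₹163.4370
Market ₹169.71 > fair ₹163.4370: forward overpriced → cash-and-carry (buy spot, short the forward).
At maturity, profit = |F_mkt − F*| = |169.71 − 163.4370| = ₹6.27 per share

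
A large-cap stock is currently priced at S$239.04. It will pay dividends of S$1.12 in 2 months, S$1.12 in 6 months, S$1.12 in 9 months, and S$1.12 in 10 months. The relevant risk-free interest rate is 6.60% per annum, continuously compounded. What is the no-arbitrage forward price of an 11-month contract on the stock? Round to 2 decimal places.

PV(dividends) I = 1.12·e^(−0.0660·2/12) + 1.12·e^(−0.0660·6/12) + 1.12·e^(−0.0660·9/12) + 1.12·e^(−0.0660·10/12)
I = 1.1077 + 1.0836 + 1.0659 + 1.0601 = 4.3173
F = (S − I)·e^(rT) = (239.04 − 4.3173) · e^(0.0660·11/12)
= 234.7227 · e^0.060500 = 234.7227 × 1.062368 = S$249.36

S$249.36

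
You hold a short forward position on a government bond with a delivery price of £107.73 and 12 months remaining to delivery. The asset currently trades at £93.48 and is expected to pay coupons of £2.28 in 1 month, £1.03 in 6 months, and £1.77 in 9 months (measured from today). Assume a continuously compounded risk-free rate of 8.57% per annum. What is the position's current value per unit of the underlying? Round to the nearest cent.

PV(remaining coupons) I = 2.28·e^(−0.0857·1/12) + 1.03·e^(−0.0857·6/12) + 1.77·e^(−0.0857·9/12) = 4.9104
Current forward F = (S − I)·e^(rT) = (93.48 − 4.9104)·e^(0.0857·12/12) = 88.5696 × 1.089479 = 96.4947
Value (long) = (F − K)·e^(−rT) = (96.4947 − 107.73) × 0.917870 = -10.3125
Short position value = −(long value) = £10.31

£10.31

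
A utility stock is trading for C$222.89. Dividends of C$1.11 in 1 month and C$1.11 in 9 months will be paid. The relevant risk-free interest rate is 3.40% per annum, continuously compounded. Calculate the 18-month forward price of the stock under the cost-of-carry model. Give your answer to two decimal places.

PV(dividends) I = 1.11·e^(−0.0340·1/12) + 1.11·e^(−0.0340·9/12)
I = 1.1069 + 1.0821 = 2.1890
F = (S − I)·e^(rT) = (222.89 − 2.1890) · e^(0.0340·18/12)
= 220.7010 · e^0.051000 = 220.7010 × 1.052323 = C$232.25

C$232.25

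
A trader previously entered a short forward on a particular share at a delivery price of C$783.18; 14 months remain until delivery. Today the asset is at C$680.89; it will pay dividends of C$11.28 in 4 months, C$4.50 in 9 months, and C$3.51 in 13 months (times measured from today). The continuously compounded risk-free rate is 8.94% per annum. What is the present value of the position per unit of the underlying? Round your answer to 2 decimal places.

C$43.06

PV(remaining dividends) I = 11.28·e^(−0.0894·4/12) + 4.50·e^(−0.0894·9/12) + 3.51·e^(−0.0894·13/12) = 18.3430
Current forward F = (S − I)·e^(rT) = (680.89 − 18.3430)·e^(0.0894·14/12) = 662.5470 × 1.109933 = 735.3828
Value (long) = (F − K)·e^(−rT) = (735.3828 − 783.18) × 0.900955 = -43.0631
Short position value = −(long value) = C$43.06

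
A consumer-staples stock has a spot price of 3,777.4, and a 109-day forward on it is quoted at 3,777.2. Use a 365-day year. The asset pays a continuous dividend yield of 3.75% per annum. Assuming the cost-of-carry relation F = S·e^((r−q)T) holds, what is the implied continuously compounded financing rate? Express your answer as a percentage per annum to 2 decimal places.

3.73%

From F = S·e^((r−q)T): (r − q) = ln(F/S)/T
ln(3777.2/3777.4) = ln(0.999947) = -0.000053
(r − q) = -0.000053 / (109/365) = -0.000177
r = ln(F/S)/T + q = -0.000177 + 0.0375 = 0.037323
r = 3.73%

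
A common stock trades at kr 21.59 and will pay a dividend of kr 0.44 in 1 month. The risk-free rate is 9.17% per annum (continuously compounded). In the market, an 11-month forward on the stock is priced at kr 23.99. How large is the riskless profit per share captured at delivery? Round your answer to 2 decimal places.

kr 0.98 per share

PV(dividends) I = 0.44·e^(−0.0917·1/12) = 0.4367
Fair forward F* = (S − I)·e^(rT) = (21.59 − 0.4367)·e^0.084058 = 21.1533 × 1.087692 = 23.0083
Market kr 23.99 > fair 23.0083: forward overpriced → cash-and-carry (borrow at r, buy the stock and collect the dividends, short the forward).
Profit at T = |F_mkt − F*| = |23.99 − 23.0083| = kr 0.98 per share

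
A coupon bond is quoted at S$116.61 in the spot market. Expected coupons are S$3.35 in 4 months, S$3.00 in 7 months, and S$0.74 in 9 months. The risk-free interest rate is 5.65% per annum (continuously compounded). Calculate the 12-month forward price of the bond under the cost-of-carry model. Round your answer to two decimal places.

PV(coupons) I = 3.35·e^(−0.0565·4/12) + 3.00·e^(−0.0565·7/12) + 0.74·e^(−0.0565·9/12)
I = 3.2875 + 2.9027 + 0.7093 = 6.8995
F = (S − I)·e^(rT) = (116.61 − 6.8995) · e^(0.0565·12/12)
= 109.7105 · e^0.056500 = 109.7105 × 1.058127 = S$116.09

S$116.09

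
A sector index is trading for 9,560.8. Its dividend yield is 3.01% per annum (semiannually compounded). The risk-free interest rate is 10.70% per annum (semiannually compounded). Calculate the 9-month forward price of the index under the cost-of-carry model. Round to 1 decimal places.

10,109.2

F = S · (1+r/2)^(2T) / (1+q/2)^(2T)
= 9560.8 × 1.081314 / 1.022660 = 9560.8 × 1.057354
F = 10,109.2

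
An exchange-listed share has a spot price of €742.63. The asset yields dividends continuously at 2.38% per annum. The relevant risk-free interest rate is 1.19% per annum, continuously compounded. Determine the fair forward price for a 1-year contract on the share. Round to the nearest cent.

F = S·e^((r − q)T) = 742.63 · e^((0.0119 − 0.0238) × 12/12)
= 742.63 · e^-0.011900 = 742.63 × 0.988171
F = €733.85

€733.85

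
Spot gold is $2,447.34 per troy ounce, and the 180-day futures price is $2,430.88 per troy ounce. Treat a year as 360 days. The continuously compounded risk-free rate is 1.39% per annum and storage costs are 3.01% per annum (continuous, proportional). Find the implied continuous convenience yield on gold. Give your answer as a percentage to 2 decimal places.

F = S·e^((r+u−y)T) ⇒ (r+u−y) = ln(F/S)/T
ln(2430.88/2447.34) = -0.006748; /T ⇒ -0.013496
y = r + u − ln(F/S)/T = 0.0139 + 0.0301 + 0.013496 = 0.057496
y = 5.75%

5.75%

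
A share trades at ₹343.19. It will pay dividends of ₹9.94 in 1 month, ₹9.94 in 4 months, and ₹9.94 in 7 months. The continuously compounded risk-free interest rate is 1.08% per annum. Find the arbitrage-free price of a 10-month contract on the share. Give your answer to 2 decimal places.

₹316.31

PV(dividends) I = 9.94·e^(−0.0108·1/12) + 9.94·e^(−0.0108·4/12) + 9.94·e^(−0.0108·7/12)
I = 9.9311 + 9.9043 + 9.8776 = 29.7130
F = (S − I)·e^(rT) = (343.19 − 29.7130) · e^(0.0108·10/12)
= 313.4770 · e^0.009000 = 313.4770 × 1.009041 = ₹316.31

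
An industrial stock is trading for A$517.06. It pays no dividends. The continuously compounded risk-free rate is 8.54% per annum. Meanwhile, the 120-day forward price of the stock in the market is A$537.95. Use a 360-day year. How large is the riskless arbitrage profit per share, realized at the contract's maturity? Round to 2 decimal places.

Fair forward: F* = S·e^(carry·T), with carry = r = 0.0854
F* = 517.06 · e^(0.0854 × 120/360) = 517.06 · e^0.028467 = 517.06 × 1.028876 = A$531.9906
Market A$537.95 > fair A$531.9906: forward overpriced → cash-and-carry (buy spot, short the forward).
At maturity, profit = |F_mkt − F*| = |537.95 − 531.9906| = A$5.96 per share

A$5.96 per share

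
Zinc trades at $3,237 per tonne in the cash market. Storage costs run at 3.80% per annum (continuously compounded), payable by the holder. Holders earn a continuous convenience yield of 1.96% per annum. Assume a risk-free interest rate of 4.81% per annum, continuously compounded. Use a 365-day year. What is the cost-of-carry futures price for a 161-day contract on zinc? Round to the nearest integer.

$3,333 per tonne

Net carry = r + u − y = 0.0481 + 0.0380 − 0.0196 = 0.0665
F = S·e^((r+u−y)T) = 3237 · e^(0.0665 × 161/365) = 3237 · e^0.029333
= 3237 × 1.029767 = $3,333 per tonne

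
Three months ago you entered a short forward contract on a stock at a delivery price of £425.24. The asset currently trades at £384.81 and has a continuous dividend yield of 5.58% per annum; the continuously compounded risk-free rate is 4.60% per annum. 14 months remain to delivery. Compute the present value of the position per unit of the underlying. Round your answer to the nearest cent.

Current fair forward for the remaining 14 months: F = S·e^((r − q)·T), (r − q) = 0.0460 − 0.0558 = -0.0098
F = 384.81 · e^(-0.0098 × 14/12) = 384.81 × 0.988632 = 380.4355
Value of long forward = (F − K)·e^(−rT) = (380.4355 − 425.24) · e^(−0.0460·14/12)
= -44.8045 × 0.947748 = -42.46
Short position value = −(long value) = £42.46

£42.46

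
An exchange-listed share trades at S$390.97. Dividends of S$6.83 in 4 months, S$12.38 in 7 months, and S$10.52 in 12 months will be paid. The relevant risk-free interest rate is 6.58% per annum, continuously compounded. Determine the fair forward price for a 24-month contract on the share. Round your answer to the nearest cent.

S$413.51

PV(dividends) I = 6.83·e^(−0.0658·4/12) + 12.38·e^(−0.0658·7/12) + 10.52·e^(−0.0658·12/12)
I = 6.6818 + 11.9138 + 9.8501 = 28.4457
F = (S − I)·e^(rT) = (390.97 − 28.4457) · e^(0.0658·24/12)
= 362.5243 · e^0.131600 = 362.5243 × 1.140652 = S$413.51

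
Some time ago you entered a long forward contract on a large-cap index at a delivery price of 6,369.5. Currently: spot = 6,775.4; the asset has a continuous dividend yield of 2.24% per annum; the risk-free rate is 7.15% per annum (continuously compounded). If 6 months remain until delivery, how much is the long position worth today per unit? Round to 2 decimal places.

Current fair forward for the remaining 6 months: F = S·e^((r − q)·T), (r − q) = 0.0715 − 0.0224 = 0.0491
F = 6775.4 · e^(0.0491 × 6/12) = 6775.4 × 1.02485383 = 6943.7946
Value of long forward = (F − K)·e^(−rT) = (6943.7946 − 6369.5) · e^(−0.0715·6/12)
= 574.2946 × 0.96488148 = 554.13

554.13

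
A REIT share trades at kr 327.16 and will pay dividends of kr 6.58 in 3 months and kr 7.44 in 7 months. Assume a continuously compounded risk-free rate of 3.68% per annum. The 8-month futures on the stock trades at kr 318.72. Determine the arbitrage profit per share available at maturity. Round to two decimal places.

kr 2.42 per share

PV(dividends) I = 6.58·e^(−0.0368·3/12) + 7.44·e^(−0.0368·7/12) = 13.8017
Fair futures F* = (S − I)·e^(rT) = (327.16 − 13.8017)·e^0.024533 = 313.3583 × 1.024836 = 321.1409
Market kr 318.72 < fair 321.1409: forward underpriced → reverse cash-and-carry (short the stock, invest proceeds at r, pay the dividends, go long the forward).
Profit at T = |F_mkt − F*| = |318.72 − 321.1409| = kr 2.42 per share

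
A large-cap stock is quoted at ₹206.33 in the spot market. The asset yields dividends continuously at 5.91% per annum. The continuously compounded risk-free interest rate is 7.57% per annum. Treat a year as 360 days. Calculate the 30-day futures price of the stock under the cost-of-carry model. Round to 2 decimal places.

₹206.62

F = S·e^((r − q)T) = 206.33 · e^((0.0757 − 0.0591) × 30/360)
= 206.33 · e^0.001383 = 206.33 × 1.001384
F = ₹206.62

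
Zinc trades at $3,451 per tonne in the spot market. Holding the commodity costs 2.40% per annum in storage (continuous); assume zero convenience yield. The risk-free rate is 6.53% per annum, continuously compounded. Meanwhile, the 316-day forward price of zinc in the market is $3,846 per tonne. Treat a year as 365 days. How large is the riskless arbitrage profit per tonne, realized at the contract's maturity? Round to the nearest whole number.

Fair forward: F* = S·e^(carry·T), with carry = (r + u) = 0.0653 + 0.0240 = 0.0893
F* = 3451 · e^(0.0893 × 316/365) = 3451 · e^0.077312 = 3451 × 1.080379 = $3728.3879
Market $3846 > fair $3728.3879: forward overpriced → cash-and-carry (buy spot, short the forward).
At maturity, profit = |F_mkt − F*| = |3846 − 3728.3879| = $118 per tonne

$118 per tonne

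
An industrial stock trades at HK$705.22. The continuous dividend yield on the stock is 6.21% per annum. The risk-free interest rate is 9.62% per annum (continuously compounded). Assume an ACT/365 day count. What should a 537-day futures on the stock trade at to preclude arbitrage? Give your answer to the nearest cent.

HK$741.50

F = S·e^((r − q)T) = 705.22 · e^((0.0962 − 0.0621) × 537/365)
= 705.22 · e^0.050169 = 705.22 × 1.051449
F = HK$741.50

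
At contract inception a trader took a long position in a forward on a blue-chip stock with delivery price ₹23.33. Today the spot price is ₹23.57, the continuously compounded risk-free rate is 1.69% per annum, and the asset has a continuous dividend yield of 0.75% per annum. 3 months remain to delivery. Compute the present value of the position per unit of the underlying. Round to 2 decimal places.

Current fair forward for the remaining 3 months: F = S·e^((r − q)·T), (r − q) = 0.0169 − 0.0075 = 0.0094
F = 23.57 · e^(0.0094 × 3/12) = 23.57 × 1.002353 = 23.6255
Value of long forward = (F − K)·e^(−rT) = (23.6255 − 23.33) · e^(−0.0169·3/12)
= 0.2955 × 0.995784 = 0.29

₹0.29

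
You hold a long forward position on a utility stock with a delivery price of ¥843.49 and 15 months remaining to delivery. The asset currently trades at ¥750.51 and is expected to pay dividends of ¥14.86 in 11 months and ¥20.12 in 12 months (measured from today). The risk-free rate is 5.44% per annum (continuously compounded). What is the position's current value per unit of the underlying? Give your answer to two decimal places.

PV(remaining dividends) I = 14.86·e^(−0.0544·11/12) + 20.12·e^(−0.0544·12/12) = 33.1919
Current forward F = (S − I)·e^(rT) = (750.51 − 33.1919)·e^(0.0544·15/12) = 717.3181 × 1.070365 = 767.7922
Value (long) = (F − K)·e^(−rT) = (767.7922 − 843.49) × 0.934260 = -70.7214
Value = -¥70.72

-¥70.72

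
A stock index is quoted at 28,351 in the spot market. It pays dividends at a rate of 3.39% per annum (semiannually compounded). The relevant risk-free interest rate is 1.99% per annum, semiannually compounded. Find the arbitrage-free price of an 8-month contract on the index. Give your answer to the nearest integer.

28,091

F = S · (1+r/2)^(2T) / (1+q/2)^(2T)
= 28351 × 1.013289 / 1.022664 = 28351 × 0.990833
F = 28,091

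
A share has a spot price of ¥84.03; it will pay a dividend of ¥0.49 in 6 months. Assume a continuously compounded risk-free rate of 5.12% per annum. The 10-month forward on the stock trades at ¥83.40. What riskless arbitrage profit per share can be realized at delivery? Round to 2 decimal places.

PV(dividends) I = 0.49·e^(−0.0512·6/12) = 0.4776
Fair forward F* = (S − I)·e^(rT) = (84.03 − 0.4776)·e^0.042667 = 83.5524 × 1.043590 = 87.1944
Market ¥83.40 < fair 87.1944: forward underpriced → reverse cash-and-carry (short the stock, invest proceeds at r, pay the dividends, go long the forward).
Profit at T = |F_mkt − F*| = |83.40 − 87.1944| = ¥3.79 per share

¥3.79 per share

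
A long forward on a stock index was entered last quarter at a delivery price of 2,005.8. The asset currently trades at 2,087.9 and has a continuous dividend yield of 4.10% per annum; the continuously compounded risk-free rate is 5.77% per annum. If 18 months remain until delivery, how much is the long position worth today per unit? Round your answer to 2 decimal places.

123.86

Current fair forward for the remaining 18 months: F = S·e^((r − q)·T), (r − q) = 0.0577 − 0.0410 = 0.0167
F = 2087.9 · e^(0.0167 × 18/12) = 2087.9 × 1.02536639 = 2140.8625
Value of long forward = (F − K)·e^(−rT) = (2140.8625 − 2005.8) · e^(−0.0577·18/12)
= 135.0625 × 0.91708969 = 123.86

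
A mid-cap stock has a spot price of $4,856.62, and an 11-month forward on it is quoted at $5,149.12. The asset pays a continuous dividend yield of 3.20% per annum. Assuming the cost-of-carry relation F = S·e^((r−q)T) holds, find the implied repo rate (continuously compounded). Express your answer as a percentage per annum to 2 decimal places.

9.58%

From F = S·e^((r−q)T): (r − q) = ln(F/S)/T
ln(5149.12/4856.62) = ln(1.060227) = 0.058483
(r − q) = 0.058483 / (11/12) = 0.063800
r = ln(F/S)/T + q = 0.063800 + 0.0320 = 0.095800
r = 9.58%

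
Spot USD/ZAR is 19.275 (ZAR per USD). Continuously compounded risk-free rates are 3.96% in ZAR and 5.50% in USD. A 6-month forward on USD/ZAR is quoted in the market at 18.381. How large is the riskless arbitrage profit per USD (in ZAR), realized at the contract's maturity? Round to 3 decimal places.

Fair forward: F* = S·e^(carry·T), with carry = (r_ZAR − r_USD) = 0.0396 − 0.0550 = -0.0154
F* = 19.275 · e^(-0.0154 × 6/12) = 19.275 · e^-0.007700 = 19.275 × 0.992330 = 19.1272
Market 18.381 < fair 19.1272: forward underpriced → reverse cash-and-carry (short spot, go long the forward).
At maturity, profit = |F_mkt − F*| = |18.381 − 19.1272| = 0.746 per USD (in ZAR)

0.746 per USD (in ZAR)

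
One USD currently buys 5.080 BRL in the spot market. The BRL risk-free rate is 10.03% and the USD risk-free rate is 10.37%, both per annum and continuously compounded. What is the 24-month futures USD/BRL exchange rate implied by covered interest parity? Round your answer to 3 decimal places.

F = S·e^((r_BRL − r_USD)T) = 5.080 · e^((0.1003 − 0.1037) × 24/12)
= 5.080 · e^-0.006800 = 5.080 × 0.993223
F = 5.046 BRL per USD

5.046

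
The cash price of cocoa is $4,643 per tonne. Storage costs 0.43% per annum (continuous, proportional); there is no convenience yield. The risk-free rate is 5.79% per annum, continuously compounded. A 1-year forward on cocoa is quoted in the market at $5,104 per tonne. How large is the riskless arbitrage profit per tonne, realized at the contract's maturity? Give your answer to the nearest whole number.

Fair forward: F* = S·e^(carry·T), with carry = (r + u) = 0.0579 + 0.0043 = 0.0622
F* = 4643 · e^(0.0622 × 1) = 4643 · e^0.062200 = 4643 × 1.064175 = $4940.9645
Market $5104 > fair $4940.9645: forward overpriced → cash-and-carry (buy spot, short the forward).
At maturity, profit = |F_mkt − F*| = |5104 − 4940.9645| = $163 per tonne

$163 per tonne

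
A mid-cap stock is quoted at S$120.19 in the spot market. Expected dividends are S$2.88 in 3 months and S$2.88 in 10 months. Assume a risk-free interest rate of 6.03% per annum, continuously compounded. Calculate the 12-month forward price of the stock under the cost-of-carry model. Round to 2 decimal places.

PV(dividends) I = 2.88·e^(−0.0603·3/12) + 2.88·e^(−0.0603·10/12)
I = 2.8369 + 2.7389 = 5.5758
F = (S − I)·e^(rT) = (120.19 − 5.5758) · e^(0.0603·12/12)
= 114.6142 · e^0.060300 = 114.6142 × 1.062155 = S$121.74

S$121.74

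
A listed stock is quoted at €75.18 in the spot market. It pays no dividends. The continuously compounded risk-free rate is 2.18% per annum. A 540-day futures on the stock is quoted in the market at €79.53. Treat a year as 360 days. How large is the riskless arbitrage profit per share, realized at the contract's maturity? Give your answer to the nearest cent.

Fair futures: F* = S·e^(carry·T), with carry = r = 0.0218
F* = 75.18 · e^(0.0218 × 540/360) = 75.18 · e^0.032700 = 75.18 × 1.033241 = €77.6791
Market €79.53 > fair €77.6791: forward overpriced → cash-and-carry (buy spot, short the forward).
At maturity, profit = |F_mkt − F*| = |79.53 − 77.6791| = €1.85 per share

€1.85 per share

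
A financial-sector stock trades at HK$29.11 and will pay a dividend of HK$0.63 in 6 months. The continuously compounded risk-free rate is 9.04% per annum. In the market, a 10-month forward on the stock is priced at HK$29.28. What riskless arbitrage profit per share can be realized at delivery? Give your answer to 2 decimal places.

HK$1.46 per share

PV(dividends) I = 0.63·e^(−0.0904·6/12) = 0.6022
Fair forward F* = (S − I)·e^(rT) = (29.11 − 0.6022)·e^0.075333 = 28.5078 × 1.078243 = 30.7383
Market HK$29.28 < fair 30.7383: forward underpriced → reverse cash-and-carry (short the stock, invest proceeds at r, pay the dividends, go long the forward).
Profit at T = |F_mkt − F*| = |29.28 − 30.7383| = HK$1.46 per share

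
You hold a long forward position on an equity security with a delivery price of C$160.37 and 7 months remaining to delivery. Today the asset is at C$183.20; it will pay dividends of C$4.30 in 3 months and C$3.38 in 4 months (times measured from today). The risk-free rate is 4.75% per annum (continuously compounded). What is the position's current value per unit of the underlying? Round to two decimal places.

C$19.64

PV(remaining dividends) I = 4.30·e^(−0.0475·3/12) + 3.38·e^(−0.0475·4/12) = 7.5761
Current forward F = (S − I)·e^(rT) = (183.20 − 7.5761)·e^(0.0475·7/12) = 175.6239 × 1.028096 = 180.5582
Value (long) = (F − K)·e^(−rT) = (180.5582 − 160.37) × 0.972672 = 19.6365
Value = C$19.64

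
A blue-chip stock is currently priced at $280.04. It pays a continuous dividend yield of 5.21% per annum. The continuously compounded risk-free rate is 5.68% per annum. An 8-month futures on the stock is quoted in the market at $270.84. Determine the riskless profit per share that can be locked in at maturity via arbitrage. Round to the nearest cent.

$10.08 per share

Fair futures: F* = S·e^(carry·T), with carry = (r − q) = 0.0568 − 0.0521 = 0.0047
F* = 280.04 · e^(0.0047 × 8/12) = 280.04 · e^0.003133 = 280.04 × 1.003138 = $280.9188
Market $270.84 < fair $280.9188: forward underpriced → reverse cash-and-carry (short spot, go long the forward).
At maturity, profit = |F_mkt − F*| = |270.84 − 280.9188| = $10.08 per share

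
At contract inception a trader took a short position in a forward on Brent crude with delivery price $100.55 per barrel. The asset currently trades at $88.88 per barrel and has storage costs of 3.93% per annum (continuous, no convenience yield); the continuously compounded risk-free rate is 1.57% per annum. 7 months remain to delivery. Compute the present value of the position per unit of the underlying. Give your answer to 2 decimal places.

Current fair forward for the remaining 7 months: F = S·e^((r + u)·T), (r + u) = 0.0157 + 0.0393 = 0.0550
F = 88.88 · e^(0.0550 × 7/12) = 88.88 × 1.032604 = 91.7778
Value of long forward = (F − K)·e^(−rT) = (91.7778 − 100.55) · e^(−0.0157·7/12)
= -8.7722 × 0.990883 = -8.69
Short position value = −(long value) = $8.69

$8.69 per barrel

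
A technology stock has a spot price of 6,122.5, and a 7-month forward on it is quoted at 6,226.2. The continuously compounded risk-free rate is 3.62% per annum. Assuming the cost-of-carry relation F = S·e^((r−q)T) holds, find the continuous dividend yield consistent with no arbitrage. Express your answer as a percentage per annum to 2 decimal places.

0.74%

From F = S·e^((r−q)T): (r − q) = ln(F/S)/T
ln(6226.2/6122.5) = ln(1.016938) = 0.016796
(r − q) = 0.016796 / (7/12) = 0.028793
q = r − ln(F/S)/T = 0.0362 − 0.028793 = 0.007407
q = 0.74%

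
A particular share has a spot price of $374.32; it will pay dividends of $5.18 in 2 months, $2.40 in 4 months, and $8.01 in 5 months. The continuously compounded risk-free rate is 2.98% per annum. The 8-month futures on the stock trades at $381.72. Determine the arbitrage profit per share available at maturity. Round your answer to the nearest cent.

PV(dividends) I = 5.18·e^(−0.0298·2/12) + 2.40·e^(−0.0298·4/12) + 8.01·e^(−0.0298·5/12) = 15.4418
Fair futures F* = (S − I)·e^(rT) = (374.32 − 15.4418)·e^0.019867 = 358.8782 × 1.020066 = 366.0794
Market $381.72 > fair 366.0794: forward overpriced → cash-and-carry (borrow at r, buy the stock and collect the dividends, short the forward).
Profit at T = |F_mkt − F*| = |381.72 − 366.0794| = $15.64 per share

$15.64 per share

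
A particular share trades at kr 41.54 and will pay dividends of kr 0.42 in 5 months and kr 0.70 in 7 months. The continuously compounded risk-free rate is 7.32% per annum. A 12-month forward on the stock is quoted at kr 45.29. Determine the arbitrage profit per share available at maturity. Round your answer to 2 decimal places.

kr 1.76 per share

PV(dividends) I = 0.42·e^(−0.0732·5/12) + 0.70·e^(−0.0732·7/12) = 1.0781
Fair forward F* = (S − I)·e^(rT) = (41.54 − 1.0781)·e^0.073200 = 40.4619 × 1.075946 = 43.5348
Market kr 45.29 > fair 43.5348: forward overpriced → cash-and-carry (borrow at r, buy the stock and collect the dividends, short the forward).
Profit at T = |F_mkt − F*| = |45.29 − 43.5348| = kr 1.76 per share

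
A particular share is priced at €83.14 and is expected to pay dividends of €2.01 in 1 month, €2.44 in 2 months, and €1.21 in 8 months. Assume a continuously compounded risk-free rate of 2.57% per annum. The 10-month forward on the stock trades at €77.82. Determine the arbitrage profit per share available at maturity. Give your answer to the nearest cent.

€1.37 per share

PV(dividends) I = 2.01·e^(−0.0257·1/12) + 2.44·e^(−0.0257·2/12) + 1.21·e^(−0.0257·8/12) = 5.6247
Fair forward F* = (S − I)·e^(rT) = (83.14 − 5.6247)·e^0.021417 = 77.5153 × 1.021648 = 79.1934
Market €77.82 < fair 79.1934: forward underpriced → reverse cash-and-carry (short the stock, invest proceeds at r, pay the dividends, go long the forward).
Profit at T = |F_mkt − F*| = |77.82 − 79.1934| = €1.37 per share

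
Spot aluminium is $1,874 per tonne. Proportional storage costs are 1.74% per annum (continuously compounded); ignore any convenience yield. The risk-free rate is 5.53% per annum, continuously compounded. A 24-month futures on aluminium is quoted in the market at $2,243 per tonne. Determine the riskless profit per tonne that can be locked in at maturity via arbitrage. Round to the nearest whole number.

$76 per tonne

Fair futures: F* = S·e^(carry·T), with carry = (r + u) = 0.0553 + 0.0174 = 0.0727
F* = 1874 · e^(0.0727 × 24/12) = 1874 · e^0.145400 = 1874 × 1.156502 = $2167.2847
Market $2243 > fair $2167.2847: forward overpriced → cash-and-carry (buy spot, short the forward).
At maturity, profit = |F_mkt − F*| = |2243 − 2167.2847| = $76 per tonne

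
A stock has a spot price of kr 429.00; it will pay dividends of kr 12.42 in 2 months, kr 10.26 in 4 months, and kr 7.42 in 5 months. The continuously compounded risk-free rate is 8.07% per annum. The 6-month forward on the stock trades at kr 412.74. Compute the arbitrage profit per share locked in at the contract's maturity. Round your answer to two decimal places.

kr 3.30 per share

PV(dividends) I = 12.42·e^(−0.0807·2/12) + 10.26·e^(−0.0807·4/12) + 7.42·e^(−0.0807·5/12) = 29.4164
Fair forward F* = (S − I)·e^(rT) = (429.00 − 29.4164)·e^0.040350 = 399.5836 × 1.041175 = 416.0365
Market kr 412.74 < fair 416.0365: forward underpriced → reverse cash-and-carry (short the stock, invest proceeds at r, pay the dividends, go long the forward).
Profit at T = |F_mkt − F*| = |412.74 − 416.0365| = kr 3.30 per share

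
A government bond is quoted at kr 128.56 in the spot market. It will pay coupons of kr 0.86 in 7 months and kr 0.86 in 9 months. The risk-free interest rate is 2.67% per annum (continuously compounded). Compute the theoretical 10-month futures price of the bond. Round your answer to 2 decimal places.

kr 129.72

PV(coupons) I = 0.86·e^(−0.0267·7/12) + 0.86·e^(−0.0267·9/12)
I = 0.8467 + 0.8429 = 1.6896
F = (S − I)·e^(rT) = (128.56 − 1.6896) · e^(0.0267·10/12)
= 126.8704 · e^0.022250 = 126.8704 × 1.022499 = kr 129.72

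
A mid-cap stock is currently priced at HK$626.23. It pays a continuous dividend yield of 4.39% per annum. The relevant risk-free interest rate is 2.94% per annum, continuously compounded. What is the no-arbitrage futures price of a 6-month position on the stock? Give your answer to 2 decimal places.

F = S·e^((r − q)T) = 626.23 · e^((0.0294 − 0.0439) × 6/12)
= 626.23 · e^-0.007250 = 626.23 × 0.992776
F = HK$621.71

HK$621.71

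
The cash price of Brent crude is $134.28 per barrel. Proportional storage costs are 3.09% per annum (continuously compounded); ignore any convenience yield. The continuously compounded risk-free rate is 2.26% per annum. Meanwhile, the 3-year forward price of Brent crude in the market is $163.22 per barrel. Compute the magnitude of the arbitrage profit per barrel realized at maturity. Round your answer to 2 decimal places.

$5.56 per barrel

Fair forward: F* = S·e^(carry·T), with carry = (r + u) = 0.0226 + 0.0309 = 0.0535
F* = 134.28 · e^(0.0535 × 3) = 134.28 · e^0.160500 = 134.28 × 1.174098 = $157.6579
Market $163.22 > fair $157.6579: forward overpriced → cash-and-carry (buy spot, short the forward).
At maturity, profit = |F_mkt − F*| = |163.22 − 157.6579| = $5.56 per barrel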